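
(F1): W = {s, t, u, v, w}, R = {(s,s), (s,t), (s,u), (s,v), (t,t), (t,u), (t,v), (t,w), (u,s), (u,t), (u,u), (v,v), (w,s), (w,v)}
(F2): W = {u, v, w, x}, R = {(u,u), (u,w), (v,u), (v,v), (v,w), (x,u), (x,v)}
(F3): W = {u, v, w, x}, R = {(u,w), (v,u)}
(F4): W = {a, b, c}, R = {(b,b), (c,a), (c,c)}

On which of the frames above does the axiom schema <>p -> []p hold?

The schema corresponds to partial functionality: forall x forall y forall z (Rxy & Rxz -> y = z).
(F1): fails — s sees both s and t.
(F2): fails — u sees both u and w.
(F3): ✓.
(F4): fails — c sees both a and c.

(F3)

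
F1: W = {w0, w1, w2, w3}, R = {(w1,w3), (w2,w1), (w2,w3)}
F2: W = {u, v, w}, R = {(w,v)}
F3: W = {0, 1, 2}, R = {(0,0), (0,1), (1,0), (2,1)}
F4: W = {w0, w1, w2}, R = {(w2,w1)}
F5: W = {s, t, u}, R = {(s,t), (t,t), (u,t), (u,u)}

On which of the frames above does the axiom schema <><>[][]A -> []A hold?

This is the axiom for a generalized confluence (Geach) condition; its first-order frame correspondent is forall x forall y forall z ((x R^2 y & xRz) -> exists w (y R^2 w & z = w)).
F1: fails — w2R²w3, w2Rw1 but no w with w3R²w and w1=w.
F2: holds.
F3: holds.
F4: holds.
F5: fails — uR²t, uRu but no w with tR²w and u=w.

F2, F3, F4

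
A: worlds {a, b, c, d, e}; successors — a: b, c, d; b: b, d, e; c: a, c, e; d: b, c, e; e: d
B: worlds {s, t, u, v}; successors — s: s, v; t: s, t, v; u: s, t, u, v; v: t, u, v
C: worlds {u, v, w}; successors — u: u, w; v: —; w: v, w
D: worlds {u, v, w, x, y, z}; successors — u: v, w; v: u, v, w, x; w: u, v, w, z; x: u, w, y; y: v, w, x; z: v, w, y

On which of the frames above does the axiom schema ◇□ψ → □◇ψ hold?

This is the axiom for convergence; its first-order frame correspondent is ∀x ∀y ∀z (Rxy ∧ Rxz → ∃w (Ryw ∧ Rzw)).
A: fails — Rbe and Rbd but e and d have no common successor.
B: satisfies the condition.
C: fails — Rww and Rwv but w and v have no common successor.
D: satisfies the condition.
Valid on: B, D.

B, D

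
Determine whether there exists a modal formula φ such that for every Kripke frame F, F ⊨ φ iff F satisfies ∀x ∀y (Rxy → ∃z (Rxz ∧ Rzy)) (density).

Yes — defined by □□r → □r

Yes: it is density, defined by the C4 schema □□r → □r.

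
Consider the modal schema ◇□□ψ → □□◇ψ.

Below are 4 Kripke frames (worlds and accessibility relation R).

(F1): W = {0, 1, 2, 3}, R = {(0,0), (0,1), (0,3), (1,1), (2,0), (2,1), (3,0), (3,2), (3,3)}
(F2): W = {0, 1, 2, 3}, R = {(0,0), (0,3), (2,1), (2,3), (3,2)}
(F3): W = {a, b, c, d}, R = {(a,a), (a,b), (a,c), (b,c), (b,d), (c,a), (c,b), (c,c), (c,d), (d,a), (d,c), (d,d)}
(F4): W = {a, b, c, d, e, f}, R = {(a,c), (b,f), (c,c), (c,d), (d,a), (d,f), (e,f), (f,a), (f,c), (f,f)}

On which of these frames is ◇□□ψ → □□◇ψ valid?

(F3)

Frame correspondent (Sahlqvist): ∀x ∀y ∀z ((xRy ∧ xR²z) → ∃w (yR²w ∧ zRw)) — i.e. a generalized confluence (Geach) condition.
(F1): fails — 0R1, 0R²3 but no w with 1R²w and 3Rw.
(F2): fails — 0R3, 0R²3 but no w with 3R²w and 3Rw.
(F3): holds.
(F4): fails — fRa, fR²d but no w with aR²w and dRw.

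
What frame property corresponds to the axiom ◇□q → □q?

The Euclidean property

Replacing q by ¬q and contraposing gives the equivalent schema ◇q → □◇q.
Suppose ◇q→□◇q is valid. Take Rxy, Rxz and set V(q)={y}. Then ◇q at x, so □◇q at x, so ◇q at z, so some w with Rzw has q; w=y, i.e. Rzy. By symmetry of the argument, Ryz.
The converse is a direct semantic check.
Frame condition: ∀x ∀y ∀z (Rxy ∧ Rxz → Ryz).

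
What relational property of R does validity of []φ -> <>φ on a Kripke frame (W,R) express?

seriality: forall x exists y Rxy

Suppose □φ→◇φ is valid. At any x set V(φ)=W. Then □φ at x, so ◇φ at x, so x has a successor.
The converse is a direct semantic check.
Frame condition: forall x exists y Rxy.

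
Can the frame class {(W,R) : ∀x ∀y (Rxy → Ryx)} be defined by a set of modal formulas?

The condition is symmetry. A defining modal formula is q → □◇q.

Yes, by q → □◇q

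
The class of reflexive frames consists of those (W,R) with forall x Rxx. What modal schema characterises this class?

□q → q

A defining formula is □q → q (the T axiom).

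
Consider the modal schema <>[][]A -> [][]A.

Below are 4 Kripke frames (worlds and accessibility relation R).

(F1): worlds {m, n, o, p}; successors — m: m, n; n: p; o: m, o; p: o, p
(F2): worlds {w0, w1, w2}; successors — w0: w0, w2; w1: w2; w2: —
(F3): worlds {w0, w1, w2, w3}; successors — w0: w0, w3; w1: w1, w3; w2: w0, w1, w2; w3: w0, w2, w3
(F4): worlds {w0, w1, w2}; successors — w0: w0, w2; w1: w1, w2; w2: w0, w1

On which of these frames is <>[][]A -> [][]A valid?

Frame correspondent (Sahlqvist): forall x forall y forall z ((xRy & x R^2 z) -> exists w (y R^2 w & z = w)) — i.e. a generalized confluence (Geach) condition.
(F1): fails — mRn, mR²m but no w with nR²w and m=w.
(F2): fails — w0Rw2, w0R²w0 but no w with w2R²w and w0=w.
(F3): fails — w2Rw0, w2R²w1 but no w with w0R²w and w1=w.
(F4): holds.
Valid on: (F4).

(F4)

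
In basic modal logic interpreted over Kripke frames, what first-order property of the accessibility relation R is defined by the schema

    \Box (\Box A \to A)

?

Shift-reflexivity

Suppose □(□A→A) is valid. Take Rxy and set V(A)={w : Ryw}. Then at y, □A holds; since □(□A→A) at x, □A→A at y, so A at y, i.e. Ryy.
The converse is a direct semantic check.
So the correspondent is shift-reflexivity.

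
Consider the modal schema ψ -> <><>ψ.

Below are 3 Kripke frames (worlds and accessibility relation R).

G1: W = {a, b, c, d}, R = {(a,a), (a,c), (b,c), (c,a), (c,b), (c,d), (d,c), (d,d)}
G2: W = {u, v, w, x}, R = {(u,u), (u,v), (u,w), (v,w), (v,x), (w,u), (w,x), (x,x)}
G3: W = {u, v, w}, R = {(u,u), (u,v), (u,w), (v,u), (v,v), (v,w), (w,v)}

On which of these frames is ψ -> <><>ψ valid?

The schema corresponds to a generalized confluence (Geach) condition: forall x exists w (x = w & x R^2 w).
G1: ✓.
G2: fails — at v but no t with v=t and vR²t.
G3: ✓.

G1, G3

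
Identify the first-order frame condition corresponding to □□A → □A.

Suppose □□A→□A is valid. Take Rxy and set V(A)={w : xR²w}. Then □□A at x, so □A at x, so A at y, i.e. ∃z(Rxz∧Rzy).
Conversely, on a frame with density the schema holds at every world under every valuation.
So the correspondent is density.

density: ∀x ∀y (Rxy → ∃z (Rxz ∧ Rzy))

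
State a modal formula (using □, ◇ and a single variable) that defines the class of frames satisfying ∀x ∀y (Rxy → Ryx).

q → □◇q

The condition is symmetry. The B schema q → □◇q defines it.
Suppose q→□◇q is valid. Take Rxy and set V(q)={x}. Then q at x, so □◇q at x, so ◇q at y, so some z with Ryz has q; z=x, i.e. Ryx.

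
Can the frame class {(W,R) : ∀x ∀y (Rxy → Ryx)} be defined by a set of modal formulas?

The condition is symmetry. A defining modal formula is q → □◇q.
Suppose q→□◇q is valid. Take Rxy and set V(q)={x}. Then q at x, so □◇q at x, so ◇q at y, so some z with Ryz has q; z=x, i.e. Ryx.

Yes — defined by q → □◇q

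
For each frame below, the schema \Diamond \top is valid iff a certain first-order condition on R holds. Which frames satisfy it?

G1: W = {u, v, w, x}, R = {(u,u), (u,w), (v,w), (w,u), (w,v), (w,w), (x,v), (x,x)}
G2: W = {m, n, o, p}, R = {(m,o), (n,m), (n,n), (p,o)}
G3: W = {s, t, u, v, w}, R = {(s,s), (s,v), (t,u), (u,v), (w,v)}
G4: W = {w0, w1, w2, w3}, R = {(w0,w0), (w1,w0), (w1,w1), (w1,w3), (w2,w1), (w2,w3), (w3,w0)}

G1, G4

This is the axiom for seriality; its first-order frame correspondent is \forall x \exists y Rxy.
G1: condition met.
G2: fails — world o has no successor.
G3: fails — world v has no successor.
G4: condition met.
Valid on: G1, G4.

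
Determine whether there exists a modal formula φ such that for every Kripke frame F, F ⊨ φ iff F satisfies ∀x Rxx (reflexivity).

Yes — defined by □p → p

Yes: it is reflexivity, defined by the T schema □p → p.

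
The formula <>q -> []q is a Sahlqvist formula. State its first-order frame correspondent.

Suppose ◇q→□q is valid. Take Rxy, Rxz and set V(q)={y}. Then ◇q at x, so □q at x, so q at z, i.e. z=y.

partial functionality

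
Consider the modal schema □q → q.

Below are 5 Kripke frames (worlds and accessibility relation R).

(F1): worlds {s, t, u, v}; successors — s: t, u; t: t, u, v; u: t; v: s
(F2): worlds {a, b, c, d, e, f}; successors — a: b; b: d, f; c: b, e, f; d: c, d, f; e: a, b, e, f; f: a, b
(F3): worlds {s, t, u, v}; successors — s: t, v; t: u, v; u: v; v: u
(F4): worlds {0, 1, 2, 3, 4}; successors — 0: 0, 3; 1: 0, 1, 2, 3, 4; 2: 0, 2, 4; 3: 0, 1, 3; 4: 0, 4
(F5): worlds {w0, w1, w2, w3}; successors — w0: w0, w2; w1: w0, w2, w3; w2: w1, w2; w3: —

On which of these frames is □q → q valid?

This is the axiom for reflexivity; its first-order frame correspondent is ∀x Rxx.
(F1): fails — world s does not see itself.
(F2): fails — world a does not see itself.
(F3): fails — world s does not see itself.
(F4): satisfies the condition.
(F5): fails — world w1 does not see itself.

(F4)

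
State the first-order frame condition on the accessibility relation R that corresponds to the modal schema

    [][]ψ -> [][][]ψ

This is a Sahlqvist (Geach-type) schema ◇^0□^2ψ → □^3◇^0ψ.
Minimal-valuation argument: fix x; take any y with xR^0y and any z with xR^3z. Set V(ψ) to the set of worlds R-reachable from y in exactly 2 steps. Then □^2ψ holds at y, so the antecedent holds at x; validity forces ◇^0ψ at z, giving a w with zR^0w and yR^2w.
First-order correspondent: forall x forall z (x R^3 z -> exists w (x R^2 w & z = w)).

forall x forall z (x R^3 z -> exists w (x R^2 w & z = w))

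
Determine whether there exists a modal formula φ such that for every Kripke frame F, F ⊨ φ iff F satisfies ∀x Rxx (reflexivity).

Definable; □r → r defines it

The condition is reflexivity. A defining modal formula is □r → r.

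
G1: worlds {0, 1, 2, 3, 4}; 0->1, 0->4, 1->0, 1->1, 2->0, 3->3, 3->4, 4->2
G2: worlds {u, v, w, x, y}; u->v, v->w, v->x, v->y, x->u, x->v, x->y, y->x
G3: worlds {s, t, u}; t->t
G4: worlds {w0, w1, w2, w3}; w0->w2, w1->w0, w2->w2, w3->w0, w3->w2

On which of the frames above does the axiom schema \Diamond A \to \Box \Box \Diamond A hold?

G3

Frame correspondent (Sahlqvist): \forall x \forall y \forall z ((xRy \wedge x R^2 z) \to \exists w (y = w \wedge zRw)) — i.e. a generalized confluence (Geach) condition.
G1: fails — 0R1, 0R²2 but no w with 1=w and 2Rw.
G2: fails — uRv, uR²w but no t with v=t and wRt.
G3: holds.
G4: fails — w1Rw0, w1R²w2 but no w with w0=w and w2Rw.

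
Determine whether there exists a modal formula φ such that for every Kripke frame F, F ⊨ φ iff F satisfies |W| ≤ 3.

No — not modally definable

If a class were modally definable it would be closed under disjoint unions (Goldblatt–Thomason).
Any modal formula valid on each of 4 disjoint one-world frames is valid on their disjoint union (validity is preserved under disjoint unions). Each one-world frame has |W|=1≤3, but the union has |W|=4.
Hence having at most 3 worlds is not modally definable.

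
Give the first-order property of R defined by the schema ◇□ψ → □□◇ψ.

∀x ∀y ∀z ((xRy ∧ xR²z) → ∃w (yRw ∧ zRw))

This is a Sahlqvist (Geach-type) schema ◇^1□^1ψ → □^2◇^1ψ.
First-order correspondent: ∀x ∀y ∀z ((xRy ∧ xR²z) → ∃w (yRw ∧ zRw)).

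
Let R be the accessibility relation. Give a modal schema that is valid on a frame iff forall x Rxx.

□ψ → ψ

A defining formula is □ψ → ψ (the T axiom).
Suppose □ψ→ψ is valid. At any x set V(ψ)={w : Rxw}. Then □ψ holds at x, so ψ holds at x, i.e. Rxx.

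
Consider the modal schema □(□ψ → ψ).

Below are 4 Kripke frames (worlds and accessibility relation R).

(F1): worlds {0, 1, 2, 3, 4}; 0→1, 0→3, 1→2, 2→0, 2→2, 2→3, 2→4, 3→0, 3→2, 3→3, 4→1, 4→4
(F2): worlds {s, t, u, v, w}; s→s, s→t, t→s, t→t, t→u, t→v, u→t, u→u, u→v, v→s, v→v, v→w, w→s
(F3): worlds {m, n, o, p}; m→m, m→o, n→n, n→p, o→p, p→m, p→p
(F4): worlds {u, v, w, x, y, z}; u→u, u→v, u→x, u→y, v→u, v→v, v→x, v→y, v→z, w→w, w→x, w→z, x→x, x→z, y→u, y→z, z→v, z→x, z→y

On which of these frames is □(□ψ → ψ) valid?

This is the axiom for shift-reflexivity; its first-order frame correspondent is ∀x ∀y (Rxy → Ryy).
(F1): fails — R01 but not R11.
(F2): fails — Rvw but not Rww.
(F3): fails — Rmo but not Roo.
(F4): fails — Rvz but not Rzz.

none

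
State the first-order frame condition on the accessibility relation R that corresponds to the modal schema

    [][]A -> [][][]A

forall x forall z (x R^3 z -> exists w (x R^2 w & z = w))

This is a Sahlqvist (Geach-type) schema ◇^0□^2A → □^3◇^0A.
First-order correspondent: forall x forall z (x R^3 z -> exists w (x R^2 w & z = w)).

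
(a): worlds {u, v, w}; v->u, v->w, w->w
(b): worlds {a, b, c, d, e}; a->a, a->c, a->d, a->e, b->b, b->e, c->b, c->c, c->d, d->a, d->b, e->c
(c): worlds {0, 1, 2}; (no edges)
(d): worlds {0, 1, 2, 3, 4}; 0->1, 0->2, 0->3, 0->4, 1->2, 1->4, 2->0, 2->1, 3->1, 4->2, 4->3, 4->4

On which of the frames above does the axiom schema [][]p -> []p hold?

(b), (c)

This is the axiom for density; its first-order frame correspondent is forall x forall y (Rxy -> exists z (Rxz & Rzy)).
(a): fails — Rvu but no z with Rvz and Rzu.
(b): satisfies the condition.
(c): satisfies the condition.
(d): fails — R20 but no z with R2z and Rz0.
Valid on: (b), (c).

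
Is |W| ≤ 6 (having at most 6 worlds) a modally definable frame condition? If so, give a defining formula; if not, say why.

Any modally definable frame class is closed under disjoint unions.
Any modal formula valid on each of 7 disjoint one-world frames is valid on their disjoint union (validity is preserved under disjoint unions). Each one-world frame has |W|=1≤6, but the union has |W|=7.
So the class is not modally definable.

No — not modally definable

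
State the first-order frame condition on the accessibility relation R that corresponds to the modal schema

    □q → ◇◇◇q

This is a Sahlqvist (Geach-type) schema ◇^0□^1q → □^0◇^3q.
First-order correspondent: ∀x ∃w (xRw ∧ xR³w).

∀x ∃w (xRw ∧ xR³w)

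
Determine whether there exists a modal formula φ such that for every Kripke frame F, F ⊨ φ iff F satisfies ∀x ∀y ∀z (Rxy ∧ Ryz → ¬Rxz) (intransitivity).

No

If a class were modally definable it would be closed under surjective bounded morphisms (Goldblatt–Thomason).
The 3-cycle (worlds 0,1,2 with 0→1→2→0) is intransitive. Mapping every world to a single reflexive point • is a surjective bounded morphism; the reflexive point is not intransitive (R••∧R•• but R••).
Hence intransitivity is not modally definable.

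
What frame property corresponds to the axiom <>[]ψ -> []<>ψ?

convergence: forall x forall y forall z (Rxy & Rxz -> exists w (Ryw & Rzw))

Suppose ◇□ψ→□◇ψ is valid. Take Rxy, Rxz and set V(ψ)={w : Ryw}. Then □ψ at y so ◇□ψ at x, so □◇ψ at x, so ◇ψ at z, giving w with Rzw and Ryw.
Conversely, any frame satisfying forall x forall y forall z (Rxy & Rxz -> exists w (Ryw & Rzw)) validates the schema.
So the correspondent is convergence.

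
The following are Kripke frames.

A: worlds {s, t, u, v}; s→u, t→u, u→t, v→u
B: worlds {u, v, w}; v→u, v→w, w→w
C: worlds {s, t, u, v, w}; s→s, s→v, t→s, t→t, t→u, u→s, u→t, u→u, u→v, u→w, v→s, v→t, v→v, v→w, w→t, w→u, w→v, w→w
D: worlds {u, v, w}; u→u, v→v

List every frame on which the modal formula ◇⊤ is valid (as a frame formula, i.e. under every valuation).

A, C

This is the axiom for seriality; its first-order frame correspondent is ∀x ∃y Rxy.
A: ✓.
B: fails — world u has no successor.
C: ✓.
D: fails — world w has no successor.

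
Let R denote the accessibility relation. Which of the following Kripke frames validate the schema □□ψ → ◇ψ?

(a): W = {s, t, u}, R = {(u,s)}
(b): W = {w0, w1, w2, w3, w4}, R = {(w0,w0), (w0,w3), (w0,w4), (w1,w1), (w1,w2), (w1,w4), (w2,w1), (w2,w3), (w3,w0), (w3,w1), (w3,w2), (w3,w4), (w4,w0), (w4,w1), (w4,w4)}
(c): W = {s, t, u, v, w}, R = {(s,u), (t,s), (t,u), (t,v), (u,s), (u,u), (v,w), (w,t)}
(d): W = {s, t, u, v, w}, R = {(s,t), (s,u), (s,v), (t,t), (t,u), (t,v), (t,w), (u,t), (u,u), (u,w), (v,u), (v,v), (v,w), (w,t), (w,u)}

(b), (d)

This is the axiom for a generalized confluence (Geach) condition; its first-order frame correspondent is ∀x ∃w (xR²w ∧ xRw).
(a): fails — at s but no w with sR²w and sRw.
(b): ✓.
(c): fails — at v but no w* with vR²w* and vRw*.
(d): ✓.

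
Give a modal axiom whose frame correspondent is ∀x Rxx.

□p → p

The condition is reflexivity. The T schema □p → p defines it.
Suppose □p→p is valid. At any x set V(p)={w : Rxw}. Then □p holds at x, so p holds at x, i.e. Rxx.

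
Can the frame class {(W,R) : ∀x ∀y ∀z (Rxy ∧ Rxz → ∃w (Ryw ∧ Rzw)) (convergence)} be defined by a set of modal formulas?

Definable; ◇□q → □◇q defines it

Yes: it is convergence, defined by the .2 schema ◇□q → □◇q.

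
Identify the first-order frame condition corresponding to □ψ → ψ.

Reflexivity

Suppose □ψ→ψ is valid. At any x set V(ψ)={w : Rxw}. Then □ψ holds at x, so ψ holds at x, i.e. Rxx.
Conversely, on a frame with reflexivity the schema holds at every world under every valuation.
So the correspondent is reflexivity.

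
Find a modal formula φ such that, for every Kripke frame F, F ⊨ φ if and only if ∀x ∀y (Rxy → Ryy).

□(□p → p)

A defining formula is □(□p → p) (the T□ axiom).
Suppose □(□p→p) is valid. Take Rxy and set V(p)={w : Ryw}. Then at y, □p holds; since □(□p→p) at x, □p→p at y, so p at y, i.e. Ryy.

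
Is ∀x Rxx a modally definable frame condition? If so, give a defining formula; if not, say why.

Definable; □q → q defines it

This is a Sahlqvist condition; the T axiom □q → q defines it.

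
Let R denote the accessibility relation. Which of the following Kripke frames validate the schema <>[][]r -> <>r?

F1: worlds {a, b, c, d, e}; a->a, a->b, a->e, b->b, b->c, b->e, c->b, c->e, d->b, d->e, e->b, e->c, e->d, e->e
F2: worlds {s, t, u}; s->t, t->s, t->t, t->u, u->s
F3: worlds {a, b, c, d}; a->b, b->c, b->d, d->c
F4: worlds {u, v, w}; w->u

F1, F2

The schema corresponds to a generalized confluence (Geach) condition: forall x forall y (xRy -> exists w (y R^2 w & xRw)).
F1: condition met.
F2: condition met.
F3: fails — aRb but no w with bR²w and aRw.
F4: fails — wRu but no t with uR²t and wRt.
Valid on: F1, F2.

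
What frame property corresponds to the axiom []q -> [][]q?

Suppose □q→□□q is valid. Take Rxy, Ryz and set V(q)={w : Rxw}. Then □q at x, so □□q at x, so □q at y, so q at z, i.e. Rxz.
Conversely, any frame satisfying forall x forall y forall z (Rxy & Ryz -> Rxz) validates the schema.
So the correspondent is transitivity.

Transitivity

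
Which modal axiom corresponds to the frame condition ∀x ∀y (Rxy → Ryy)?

This is shift-reflexivity; the standard corresponding axiom is T□: □(□p → p).
Suppose □(□p→p) is valid. Take Rxy and set V(p)={w : Ryw}. Then at y, □p holds; since □(□p→p) at x, □p→p at y, so p at y, i.e. Ryy.

□(□p → p)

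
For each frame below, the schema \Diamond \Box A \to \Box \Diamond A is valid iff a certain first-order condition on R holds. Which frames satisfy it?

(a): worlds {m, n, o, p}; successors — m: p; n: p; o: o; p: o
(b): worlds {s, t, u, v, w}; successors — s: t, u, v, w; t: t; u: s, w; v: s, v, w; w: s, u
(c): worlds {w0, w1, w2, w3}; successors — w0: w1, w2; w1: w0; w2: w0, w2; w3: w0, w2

This is the axiom for convergence; its first-order frame correspondent is \forall x \forall y \forall z (Rxy \wedge Rxz \to \exists w (Ryw \wedge Rzw)).
(a): holds.
(b): fails — Rsv and Rst but v and t have no common successor.
(c): holds.
Valid on: (a), (c).

(a), (c)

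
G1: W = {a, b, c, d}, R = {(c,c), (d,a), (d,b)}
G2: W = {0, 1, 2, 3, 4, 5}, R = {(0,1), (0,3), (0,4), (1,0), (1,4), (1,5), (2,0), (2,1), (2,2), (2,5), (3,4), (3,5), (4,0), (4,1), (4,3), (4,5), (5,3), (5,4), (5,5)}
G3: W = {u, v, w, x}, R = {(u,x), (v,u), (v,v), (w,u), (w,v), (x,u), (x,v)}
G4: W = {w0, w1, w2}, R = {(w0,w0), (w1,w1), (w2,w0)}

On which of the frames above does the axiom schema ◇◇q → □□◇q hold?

The schema corresponds to a generalized confluence (Geach) condition: ∀x ∀y ∀z ((xR²y ∧ xR²z) → ∃w (y = w ∧ zRw)).
G1: holds.
G2: fails — 0R²0, 0R²0 but no w with 0=w and 0Rw.
G3: fails — uR²u, uR²u but no t with u=t and uRt.
G4: holds.
Valid on: G1, G4.

G1, G4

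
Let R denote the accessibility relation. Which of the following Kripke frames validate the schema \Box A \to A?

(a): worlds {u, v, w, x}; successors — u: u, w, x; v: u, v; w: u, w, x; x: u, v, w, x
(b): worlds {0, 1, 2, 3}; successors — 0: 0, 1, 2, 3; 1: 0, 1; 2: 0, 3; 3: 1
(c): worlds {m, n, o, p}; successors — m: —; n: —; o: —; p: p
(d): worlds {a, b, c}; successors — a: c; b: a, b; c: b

(a)

The schema corresponds to reflexivity: \forall x Rxx.
(a): ✓.
(b): fails — world 2 does not see itself.
(c): fails — world m does not see itself.
(d): fails — world a does not see itself.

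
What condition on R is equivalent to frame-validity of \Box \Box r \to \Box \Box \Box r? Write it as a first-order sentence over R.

This is a Sahlqvist (Geach-type) schema ◇^0□^2r → □^3◇^0r.
Minimal-valuation argument: fix x; take any y with xR^0y and any z with xR^3z. Set V(r) to the set of worlds R-reachable from y in exactly 2 steps. Then □^2r holds at y, so the antecedent holds at x; validity forces ◇^0r at z, giving a w with zR^0w and yR^2w.
First-order correspondent: \forall x \forall z (x R^3 z \to \exists w (x R^2 w \wedge z = w)).

\forall x \forall z (x R^3 z \to \exists w (x R^2 w \wedge z = w))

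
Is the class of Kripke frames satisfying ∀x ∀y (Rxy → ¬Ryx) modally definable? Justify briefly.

Modal frame validity is preserved under surjective bounded morphisms.
The 3-cycle (worlds a,b,c with a→b→c→a) is asymmetric. Mapping every world to a single reflexive point • is a surjective bounded morphism, and the reflexive point is not asymmetric (R•• but asymmetry requires ¬R••).
Hence asymmetry is not modally definable.

Not modally definable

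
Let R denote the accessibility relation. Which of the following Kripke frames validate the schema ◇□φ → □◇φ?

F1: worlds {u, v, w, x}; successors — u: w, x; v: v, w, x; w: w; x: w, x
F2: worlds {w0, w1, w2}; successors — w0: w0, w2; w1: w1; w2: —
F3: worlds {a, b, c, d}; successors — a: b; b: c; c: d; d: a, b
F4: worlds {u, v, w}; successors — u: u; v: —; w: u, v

F1

This is the axiom for convergence; its first-order frame correspondent is ∀x ∀y ∀z (Rxy ∧ Rxz → ∃w (Ryw ∧ Rzw)).
F1: ✓.
F2: fails — Rw0w2 and Rw0w2 but w2 and w2 have no common successor.
F3: fails — Rdb and Rda but b and a have no common successor.
F4: fails — Rwu and Rwv but u and v have no common successor.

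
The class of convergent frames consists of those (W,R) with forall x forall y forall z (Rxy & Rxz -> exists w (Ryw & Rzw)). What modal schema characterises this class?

◇□q → □◇q

A defining formula is ◇□q → □◇q (the .2 axiom).
Suppose ◇□q→□◇q is valid. Take Rxy, Rxz and set V(q)={w : Ryw}. Then □q at y so ◇□q at x, so □◇q at x, so ◇q at z, giving w with Rzw and Ryw.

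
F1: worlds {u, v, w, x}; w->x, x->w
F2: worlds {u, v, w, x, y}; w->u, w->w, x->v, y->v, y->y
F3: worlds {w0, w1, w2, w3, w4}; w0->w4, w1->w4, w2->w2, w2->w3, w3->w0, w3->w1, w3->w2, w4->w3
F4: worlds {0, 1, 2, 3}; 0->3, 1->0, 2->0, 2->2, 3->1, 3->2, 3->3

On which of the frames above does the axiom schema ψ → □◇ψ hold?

F1

This is the axiom for symmetry; its first-order frame correspondent is ∀x ∀y (Rxy → Ryx).
F1: condition met.
F2: fails — Rwu but not Ruw.
F3: fails — Rw0w4 but not Rw4w0.
F4: fails — R10 but not R01.
Valid on: F1.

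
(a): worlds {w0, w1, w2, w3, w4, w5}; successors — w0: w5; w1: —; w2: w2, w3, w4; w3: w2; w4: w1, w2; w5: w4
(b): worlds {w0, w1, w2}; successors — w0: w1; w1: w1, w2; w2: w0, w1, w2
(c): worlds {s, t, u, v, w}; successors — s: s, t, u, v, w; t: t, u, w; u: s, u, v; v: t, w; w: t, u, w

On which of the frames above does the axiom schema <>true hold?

(b), (c)

This is the axiom for seriality; its first-order frame correspondent is forall x exists y Rxy.
(a): fails — world w1 has no successor.
(b): condition met.
(c): condition met.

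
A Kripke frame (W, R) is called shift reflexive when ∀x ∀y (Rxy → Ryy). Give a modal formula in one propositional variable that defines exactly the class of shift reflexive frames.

□(□p → p)

This is shift-reflexivity; the standard corresponding axiom is T□: □(□p → p).
Suppose □(□p→p) is valid. Take Rxy and set V(p)={w : Ryw}. Then at y, □p holds; since □(□p→p) at x, □p→p at y, so p at y, i.e. Ryy.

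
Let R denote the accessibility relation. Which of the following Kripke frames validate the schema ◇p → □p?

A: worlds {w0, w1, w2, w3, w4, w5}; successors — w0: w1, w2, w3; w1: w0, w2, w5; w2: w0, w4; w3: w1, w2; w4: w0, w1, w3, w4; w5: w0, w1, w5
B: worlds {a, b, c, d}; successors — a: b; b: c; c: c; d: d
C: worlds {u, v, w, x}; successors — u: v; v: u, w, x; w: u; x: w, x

B

This is the axiom for partial functionality; its first-order frame correspondent is ∀x ∀y ∀z (Rxy ∧ Rxz → y = z).
A: fails — w0 sees both w1 and w2.
B: condition met.
C: fails — v sees both u and w.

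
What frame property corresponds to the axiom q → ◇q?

Reflexivity

Equivalently (dual form): □q → q.
Suppose □q→q is valid. At any x set V(q)={w : Rxw}. Then □q holds at x, so q holds at x, i.e. Rxx.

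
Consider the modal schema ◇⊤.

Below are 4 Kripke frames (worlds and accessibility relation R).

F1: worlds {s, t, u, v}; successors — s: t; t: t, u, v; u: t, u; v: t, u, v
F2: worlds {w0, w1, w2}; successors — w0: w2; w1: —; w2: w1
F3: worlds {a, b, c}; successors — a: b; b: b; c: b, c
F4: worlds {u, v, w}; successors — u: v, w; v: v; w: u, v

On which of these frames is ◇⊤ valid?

F1, F3, F4

This is the axiom for seriality; its first-order frame correspondent is ∀x ∃y Rxy.
F1: condition met.
F2: fails — world w1 has no successor.
F3: condition met.
F4: condition met.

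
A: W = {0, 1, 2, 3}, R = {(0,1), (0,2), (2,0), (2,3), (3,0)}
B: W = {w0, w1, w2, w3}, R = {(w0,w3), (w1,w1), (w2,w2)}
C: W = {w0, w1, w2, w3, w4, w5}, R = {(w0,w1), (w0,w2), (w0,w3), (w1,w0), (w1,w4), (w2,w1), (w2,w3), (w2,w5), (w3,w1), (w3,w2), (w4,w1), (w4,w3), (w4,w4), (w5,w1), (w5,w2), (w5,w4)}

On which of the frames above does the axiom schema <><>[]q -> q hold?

B

Frame correspondent (Sahlqvist): forall x forall y (x R^2 y -> exists w (yRw & x = w)) — i.e. a generalized confluence (Geach) condition.
A: fails — 0R²0 but no w with 0Rw and 0=w.
B: condition met.
C: fails — w0R²w0 but no w with w0Rw and w0=w.
Valid on: B.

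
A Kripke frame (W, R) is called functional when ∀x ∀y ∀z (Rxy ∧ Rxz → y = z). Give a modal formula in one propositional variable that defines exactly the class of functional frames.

◇ψ → □ψ

A defining formula is ◇ψ → □ψ (the CD axiom).
Suppose ◇ψ→□ψ is valid. Take Rxy, Rxz and set V(ψ)={y}. Then ◇ψ at x, so □ψ at x, so ψ at z, i.e. z=y.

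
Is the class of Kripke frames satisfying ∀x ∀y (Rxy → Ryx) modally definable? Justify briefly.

Yes: it is symmetry, defined by the B schema q → □◇q.

Yes, by q → □◇q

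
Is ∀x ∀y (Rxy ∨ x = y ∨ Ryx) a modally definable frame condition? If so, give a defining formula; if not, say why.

Any modally definable frame class is closed under disjoint unions.
Take 3 disjoint single-world reflexive frames: each is trivially connected, but their disjoint union has 3 worlds with no edge between distinct components, so it is not connected.
Hence connectedness of R is not modally definable.

No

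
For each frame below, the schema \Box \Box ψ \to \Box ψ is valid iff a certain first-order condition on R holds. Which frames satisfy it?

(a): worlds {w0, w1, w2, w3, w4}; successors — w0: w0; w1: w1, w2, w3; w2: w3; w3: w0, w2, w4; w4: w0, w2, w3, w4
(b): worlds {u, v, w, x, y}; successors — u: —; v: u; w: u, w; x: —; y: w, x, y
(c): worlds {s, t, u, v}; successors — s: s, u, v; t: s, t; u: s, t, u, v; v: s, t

(c)

This is the axiom for density; its first-order frame correspondent is \forall x \forall y (Rxy \to \exists z (Rxz \wedge Rzy)).
(a): fails — Rw2w3 but no z with Rw2z and Rzw3.
(b): fails — Rvu but no z with Rvz and Rzu.
(c): condition met.
Valid on: (c).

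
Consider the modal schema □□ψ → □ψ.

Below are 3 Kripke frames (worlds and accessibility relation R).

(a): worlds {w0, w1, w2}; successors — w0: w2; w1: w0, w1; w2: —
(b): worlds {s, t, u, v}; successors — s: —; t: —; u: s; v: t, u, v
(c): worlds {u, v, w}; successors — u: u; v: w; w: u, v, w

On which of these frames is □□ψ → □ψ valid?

(c)

The schema corresponds to density: ∀x ∀y (Rxy → ∃z (Rxz ∧ Rzy)).
(a): fails — Rw0w2 but no z with Rw0z and Rzw2.
(b): fails — Rus but no z with Ruz and Rzs.
(c): condition met.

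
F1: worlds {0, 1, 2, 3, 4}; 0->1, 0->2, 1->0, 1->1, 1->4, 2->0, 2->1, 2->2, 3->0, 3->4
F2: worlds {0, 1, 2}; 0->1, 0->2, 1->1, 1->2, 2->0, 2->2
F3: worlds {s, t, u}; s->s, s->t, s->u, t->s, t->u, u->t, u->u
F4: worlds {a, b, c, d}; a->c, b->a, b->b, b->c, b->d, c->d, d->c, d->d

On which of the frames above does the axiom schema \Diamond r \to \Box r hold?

none

The schema corresponds to partial functionality: \forall x \forall y \forall z (Rxy \wedge Rxz \to y = z).
F1: fails — 0 sees both 1 and 2.
F2: fails — 0 sees both 1 and 2.
F3: fails — s sees both s and t.
F4: fails — b sees both a and b.
Valid on no frame.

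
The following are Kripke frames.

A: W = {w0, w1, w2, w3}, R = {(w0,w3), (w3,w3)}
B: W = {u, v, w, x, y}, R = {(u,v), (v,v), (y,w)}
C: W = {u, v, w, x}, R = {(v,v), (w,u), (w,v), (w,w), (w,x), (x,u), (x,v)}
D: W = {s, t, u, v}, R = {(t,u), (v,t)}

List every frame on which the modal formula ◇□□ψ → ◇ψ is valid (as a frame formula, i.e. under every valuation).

This is the axiom for a generalized confluence (Geach) condition; its first-order frame correspondent is ∀x ∀y (xRy → ∃w (yR²w ∧ xRw)).
A: holds.
B: fails — yRw but no t with wR²t and yRt.
C: fails — wRu but no t with uR²t and wRt.
D: fails — tRu but no w with uR²w and tRw.

A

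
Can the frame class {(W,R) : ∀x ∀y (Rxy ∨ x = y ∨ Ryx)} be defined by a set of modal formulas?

Not modally definable

If a class were modally definable it would be closed under disjoint unions (Goldblatt–Thomason).
Take 3 disjoint single-world reflexive frames: each is trivially connected, but their disjoint union has 3 worlds with no edge between distinct components, so it is not connected.
So the class is not modally definable.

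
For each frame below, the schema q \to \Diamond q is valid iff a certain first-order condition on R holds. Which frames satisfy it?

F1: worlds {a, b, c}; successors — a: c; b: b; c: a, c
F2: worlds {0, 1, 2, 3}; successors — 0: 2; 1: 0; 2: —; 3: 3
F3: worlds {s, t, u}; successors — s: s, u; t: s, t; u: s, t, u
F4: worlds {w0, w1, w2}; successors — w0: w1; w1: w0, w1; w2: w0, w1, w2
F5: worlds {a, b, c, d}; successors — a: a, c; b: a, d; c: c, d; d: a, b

Frame correspondent (Sahlqvist): \forall x Rxx — i.e. reflexivity.
F1: fails — world a does not see itself.
F2: fails — world 0 does not see itself.
F3: holds.
F4: fails — world w0 does not see itself.
F5: fails — world b does not see itself.
Valid on: F3.

F3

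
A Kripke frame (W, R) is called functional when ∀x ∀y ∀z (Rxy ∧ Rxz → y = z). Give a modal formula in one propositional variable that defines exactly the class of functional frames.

The condition is partial functionality. The CD schema ◇q → □q defines it.
Suppose ◇q→□q is valid. Take Rxy, Rxz and set V(q)={y}. Then ◇q at x, so □q at x, so q at z, i.e. z=y.

◇q → □q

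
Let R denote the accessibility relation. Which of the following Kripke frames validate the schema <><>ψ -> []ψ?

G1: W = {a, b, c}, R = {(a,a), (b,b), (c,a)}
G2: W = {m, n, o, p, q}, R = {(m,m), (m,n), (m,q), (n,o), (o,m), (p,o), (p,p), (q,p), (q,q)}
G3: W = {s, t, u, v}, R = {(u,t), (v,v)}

G1, G3

Frame correspondent (Sahlqvist): forall x forall y forall z ((x R^2 y & xRz) -> exists w (y = w & z = w)) — i.e. a generalized confluence (Geach) condition.
G1: condition met.
G2: fails — mR²m, mRn but m ≠ n.
G3: condition met.
Valid on: G1, G3.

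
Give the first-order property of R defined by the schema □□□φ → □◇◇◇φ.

This is a Sahlqvist (Geach-type) schema ◇^0□^3φ → □^1◇^3φ.
Minimal-valuation argument: fix x; take any y with xR^0y and any z with xR^1z. Set V(φ) to the set of worlds R-reachable from y in exactly 3 steps. Then □^3φ holds at y, so the antecedent holds at x; validity forces ◇^3φ at z, giving a w with zR^3w and yR^3w.
First-order correspondent: ∀x ∀z (xRz → ∃w (xR³w ∧ zR³w)).

∀x ∀z (xRz → ∃w (xR³w ∧ zR³w))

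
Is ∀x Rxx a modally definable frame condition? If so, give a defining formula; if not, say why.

Yes, by □p → p

This is a Sahlqvist condition; the T axiom □p → p defines it.
Suppose □p→p is valid. At any x set V(p)={w : Rxw}. Then □p holds at x, so p holds at x, i.e. Rxx.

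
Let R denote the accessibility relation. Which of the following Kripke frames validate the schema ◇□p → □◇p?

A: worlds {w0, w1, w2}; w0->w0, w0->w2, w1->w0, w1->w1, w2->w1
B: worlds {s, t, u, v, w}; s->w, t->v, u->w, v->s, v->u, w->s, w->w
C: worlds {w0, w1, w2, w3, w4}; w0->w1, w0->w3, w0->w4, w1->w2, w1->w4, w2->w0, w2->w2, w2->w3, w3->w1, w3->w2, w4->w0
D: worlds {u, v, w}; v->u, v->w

Frame correspondent (Sahlqvist): ∀x ∀y ∀z (Rxy ∧ Rxz → ∃w (Ryw ∧ Rzw)) — i.e. convergence.
A: fails — Rw0w2 and Rw0w0 but w2 and w0 have no common successor.
B: satisfies the condition.
C: fails — Rw0w4 and Rw0w1 but w4 and w1 have no common successor.
D: fails — Rvu and Rvu but u and u have no common successor.

B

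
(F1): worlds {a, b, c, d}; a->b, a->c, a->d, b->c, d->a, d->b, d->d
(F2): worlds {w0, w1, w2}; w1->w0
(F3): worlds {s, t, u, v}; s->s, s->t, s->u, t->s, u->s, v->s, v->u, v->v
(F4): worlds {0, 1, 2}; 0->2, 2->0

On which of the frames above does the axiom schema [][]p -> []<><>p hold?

(F3)

The schema corresponds to a generalized confluence (Geach) condition: forall x forall z (xRz -> exists w (x R^2 w & z R^2 w)).
(F1): fails — aRb but no w with aR²w and bR²w.
(F2): fails — w1Rw0 but no w with w1R²w and w0R²w.
(F3): condition met.
(F4): fails — 0R2 but no w with 0R²w and 2R²w.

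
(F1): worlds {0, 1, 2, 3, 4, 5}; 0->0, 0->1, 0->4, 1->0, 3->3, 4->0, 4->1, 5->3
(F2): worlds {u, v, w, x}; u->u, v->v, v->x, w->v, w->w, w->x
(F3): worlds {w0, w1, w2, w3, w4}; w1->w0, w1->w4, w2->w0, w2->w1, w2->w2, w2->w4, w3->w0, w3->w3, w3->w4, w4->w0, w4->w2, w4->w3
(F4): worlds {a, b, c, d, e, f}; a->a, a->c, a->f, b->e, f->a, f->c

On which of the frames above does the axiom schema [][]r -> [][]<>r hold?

This is the axiom for a generalized confluence (Geach) condition; its first-order frame correspondent is forall x forall z (x R^2 z -> exists w (x R^2 w & zRw)).
(F1): ✓.
(F2): fails — vR²x but no t with vR²t and xRt.
(F3): fails — w1R²w0 but no w with w1R²w and w0Rw.
(F4): fails — aR²c but no w with aR²w and cRw.
Valid on: (F1).

(F1)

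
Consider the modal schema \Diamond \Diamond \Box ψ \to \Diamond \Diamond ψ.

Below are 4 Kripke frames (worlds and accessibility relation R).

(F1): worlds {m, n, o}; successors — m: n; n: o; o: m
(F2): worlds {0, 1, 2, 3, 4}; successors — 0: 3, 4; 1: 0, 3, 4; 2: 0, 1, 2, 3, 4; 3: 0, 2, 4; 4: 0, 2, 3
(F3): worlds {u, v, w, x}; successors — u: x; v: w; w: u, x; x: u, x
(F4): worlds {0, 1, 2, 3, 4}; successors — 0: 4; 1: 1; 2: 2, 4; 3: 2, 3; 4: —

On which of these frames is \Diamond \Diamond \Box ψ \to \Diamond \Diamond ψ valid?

(F2), (F3)

This is the axiom for a generalized confluence (Geach) condition; its first-order frame correspondent is \forall x \forall y (x R^2 y \to \exists w (yRw \wedge x R^2 w)).
(F1): fails — mR²o but no w with oRw and mR²w.
(F2): holds.
(F3): holds.
(F4): fails — 2R²4 but no w with 4Rw and 2R²w.
Valid on: (F2), (F3).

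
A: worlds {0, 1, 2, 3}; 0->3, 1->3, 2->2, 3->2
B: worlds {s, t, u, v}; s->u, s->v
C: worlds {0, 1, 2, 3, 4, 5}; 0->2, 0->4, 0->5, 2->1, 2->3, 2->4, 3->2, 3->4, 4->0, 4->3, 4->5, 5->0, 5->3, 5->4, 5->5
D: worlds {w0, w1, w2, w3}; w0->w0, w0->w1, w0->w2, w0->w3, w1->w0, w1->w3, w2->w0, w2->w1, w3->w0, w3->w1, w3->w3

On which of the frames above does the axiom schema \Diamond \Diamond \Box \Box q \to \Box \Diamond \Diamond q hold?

A, B, D

The schema corresponds to a generalized confluence (Geach) condition: \forall x \forall y \forall z ((x R^2 y \wedge xRz) \to \exists w (y R^2 w \wedge z R^2 w)).
A: condition met.
B: condition met.
C: fails — 0R²1, 0R2 but no w with 1R²w and 2R²w.
D: condition met.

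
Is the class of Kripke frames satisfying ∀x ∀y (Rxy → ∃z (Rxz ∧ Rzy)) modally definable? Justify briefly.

Yes — defined by □□q → □q

Yes: it is density, defined by the C4 schema □□q → □q.
Suppose □□q→□q is valid. Take Rxy and set V(q)={w : xR²w}. Then □□q at x, so □q at x, so q at y, i.e. ∃z(Rxz∧Rzy).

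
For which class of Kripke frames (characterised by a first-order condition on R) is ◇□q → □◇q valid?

convergence

Suppose ◇□q→□◇q is valid. Take Rxy, Rxz and set V(q)={w : Ryw}. Then □q at y so ◇□q at x, so □◇q at x, so ◇q at z, giving w with Rzw and Ryw.
Conversely, any frame satisfying ∀x ∀y ∀z (Rxy ∧ Rxz → ∃w (Ryw ∧ Rzw)) validates the schema.
So the correspondent is convergence.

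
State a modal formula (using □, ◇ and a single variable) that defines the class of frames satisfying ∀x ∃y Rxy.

□r → ◇r

The condition is seriality. The D schema □r → ◇r defines it.
Suppose □r→◇r is valid. At any x set V(r)=W. Then □r at x, so ◇r at x, so x has a successor.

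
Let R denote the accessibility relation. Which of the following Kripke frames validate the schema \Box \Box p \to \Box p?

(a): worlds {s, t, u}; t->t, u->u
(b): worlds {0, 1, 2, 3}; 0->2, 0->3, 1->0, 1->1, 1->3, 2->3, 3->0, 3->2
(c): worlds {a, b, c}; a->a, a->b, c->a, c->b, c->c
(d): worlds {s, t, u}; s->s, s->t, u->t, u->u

Frame correspondent (Sahlqvist): \forall x \forall y (Rxy \to \exists z (Rxz \wedge Rzy)) — i.e. density.
(a): satisfies the condition.
(b): fails — R23 but no z with R2z and Rz3.
(c): satisfies the condition.
(d): satisfies the condition.
Valid on: (a), (c), (d).

(a), (c), (d)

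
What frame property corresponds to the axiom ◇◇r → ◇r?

Replacing r by ¬r and contraposing gives the equivalent schema □r → □□r.
Suppose □r→□□r is valid. Take Rxy, Ryz and set V(r)={w : Rxw}. Then □r at x, so □□r at x, so □r at y, so r at z, i.e. Rxz.
Conversely, on a frame with transitivity the schema holds at every world under every valuation.
Frame condition: ∀x ∀y ∀z (Rxy ∧ Ryz → Rxz).

transitivity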